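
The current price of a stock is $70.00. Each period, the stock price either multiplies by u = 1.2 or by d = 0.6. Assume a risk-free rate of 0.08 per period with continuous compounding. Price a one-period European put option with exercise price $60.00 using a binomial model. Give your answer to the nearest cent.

Risk-neutral probability p = (e^0.08 − 0.6)/(1.2 − 0.6) = 0.4833/0.6000 = 0.8055
Terminal stock prices: S_u = 84, S_d = 42
Terminal payoffs (K − S): max(-24, 0) = 0, max(18, 0) = 18
Node 0 (S = 70): V_0 = e^(−0.08)·[0.8055·0.0000 + 0.1945·18.0000] = 3.2322

$3.23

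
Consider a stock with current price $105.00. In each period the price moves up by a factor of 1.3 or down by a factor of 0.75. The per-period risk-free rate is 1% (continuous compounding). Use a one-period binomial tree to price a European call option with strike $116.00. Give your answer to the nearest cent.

$9.60

Risk-neutral probability p = (e^0.01 − 0.75)/(1.3 − 0.75) = 0.2601/0.5500 = 0.4728
Terminal stock prices: S_u = 136.5, S_d = 78.75
Terminal payoffs (S − K): max(20.5, 0) = 20.5, max(-37.25, 0) = 0
Node 0 (S = 105): V_0 = e^(−0.01)·[0.4728·20.5000 + 0.5272·0.0000] = 9.5963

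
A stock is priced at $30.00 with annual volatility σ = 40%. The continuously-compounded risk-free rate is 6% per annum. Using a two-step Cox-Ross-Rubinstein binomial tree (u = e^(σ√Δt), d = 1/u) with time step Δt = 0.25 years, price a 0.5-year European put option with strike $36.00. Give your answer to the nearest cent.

$6.96

CRR parameters: u = e^(σ√Δt) = e^(0.4·√0.25) = 1.2214, d = 1/u = 0.8187
Per-period rate: rΔt = 0.06·0.25 = 0.015, so R = e^0.015 = 1.0151
Risk-neutral probability p = (e^0.015 − 0.8187)/(1.2214 − 0.8187) = 0.1964/0.4027 = 0.4877
Terminal stock prices: S_uu = 44.75, S_ud = 30, S_dd = 20.11
Terminal payoffs (K − S): max(-8.755, 0) = 0, max(6, 0) = 6, max(15.89, 0) = 15.89
Node u (S = 36.64): V_u = e^(−0.015)·[0.4877·0.0000 + 0.5123·6.0000] = 3.0280
Node d (S = 24.56): V_d = e^(−0.015)·[0.4877·6.0000 + 0.5123·15.8904] = 10.9021
Node 0 (S = 30): V_0 = e^(−0.015)·[0.4877·3.0280 + 0.5123·10.9021] = 6.9568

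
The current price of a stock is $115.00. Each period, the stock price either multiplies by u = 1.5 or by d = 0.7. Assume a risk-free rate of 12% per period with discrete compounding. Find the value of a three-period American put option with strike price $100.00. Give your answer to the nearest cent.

Risk-neutral probability p = (1 + 0.12 − 0.7)/(1.5 − 0.7) = 0.4200/0.8000 = 0.5250
Terminal stock prices: S_uuu = 388.1, S_uud = 181.1, S_udd = 84.52, S_ddd = 39.44
Terminal payoffs (K − S): max(-288.1, 0) = 0, max(-81.12, 0) = 0, max(15.48, 0) = 15.48, max(60.56, 0) = 60.56
Node uu (S = 258.8): continuation = 1/1.12·[0.5250·0.0000 + 0.4750·0.0000] = 0.0000; exercise value = 0.0000 ≤ continuation, so V_uu = 0.0000
Node ud (S = 120.7): continuation = 1/1.12·[0.5250·0.0000 + 0.4750·15.4750] = 6.5631; exercise value = 0.0000 ≤ continuation, so V_ud = 6.5631
Node dd (S = 56.35): continuation = 1/1.12·[0.5250·15.4750 + 0.4750·60.5550] = 32.9357; exercise value = 43.6500 > continuation, so V_dd = 43.6500 (exercise)
Node u (S = 172.5): continuation = 1/1.12·[0.5250·0.0000 + 0.4750·6.5631] = 2.7834; exercise value = 0.0000 ≤ continuation, so V_u = 2.7834
Node d (S = 80.5): continuation = 1/1.12·[0.5250·6.5631 + 0.4750·43.6500] = 21.5887; exercise value = 19.5000 ≤ continuation, so V_d = 21.5887
Node 0 (S = 115): continuation = 1/1.12·[0.5250·2.7834 + 0.4750·21.5887] = 10.4607; exercise value = 0.0000 ≤ continuation, so V_0 = 10.4607

$10.46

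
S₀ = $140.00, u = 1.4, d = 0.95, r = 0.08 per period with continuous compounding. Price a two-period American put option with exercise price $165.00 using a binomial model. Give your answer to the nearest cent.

$25.00

Risk-neutral probability p = (e^0.08 − 0.95)/(1.4 − 0.95) = 0.1333/0.4500 = 0.2962
Terminal stock prices: S_uu = 274.4, S_ud = 186.2, S_dd = 126.3
Terminal payoffs (K − S): max(-109.4, 0) = 0, max(-21.2, 0) = 0, max(38.65, 0) = 38.65
Node u (S = 196): continuation = e^(−0.08)·[0.2962·0.0000 + 0.7038·0.0000] = 0.0000; exercise value = 0.0000 ≤ continuation, so V_u = 0.0000
Node d (S = 133): continuation = e^(−0.08)·[0.2962·0.0000 + 0.7038·38.6500] = 25.1107; exercise value = 32.0000 > continuation, so V_d = 32.0000 (exercise)
Node 0 (S = 140): continuation = e^(−0.08)·[0.2962·0.0000 + 0.7038·32.0000] = 20.7902; exercise value = 25.0000 > continuation, so V_0 = 25.0000 (exercise)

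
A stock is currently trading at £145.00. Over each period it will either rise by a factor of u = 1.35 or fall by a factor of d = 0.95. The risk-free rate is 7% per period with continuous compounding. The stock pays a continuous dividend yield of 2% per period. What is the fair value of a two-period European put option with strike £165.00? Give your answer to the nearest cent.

Per-period risk-free factor R = e^0.07 = 1.0725; dividend-adjusted growth = e^(0.07−0.02) = 1.0513.
Risk-neutral probability p = (1.0513 − 0.95)/(1.35 − 0.95) = 0.1013/0.4000 = 0.2532
Terminal stock prices: S_uu = 264.3, S_ud = 186, S_dd = 130.9
Terminal payoffs (K − S): max(-99.26, 0) = 0, max(-20.96, 0) = 0, max(34.14, 0) = 34.14
Node u (S = 195.8): V_u = e^(−0.07)·[0.2532·0.0000 + 0.7468·0.0000] = 0.0000
Node d (S = 137.8): V_d = e^(−0.07)·[0.2532·0.0000 + 0.7468·34.1375] = 23.7710
Node 0 (S = 145): V_0 = e^(−0.07)·[0.2532·0.0000 + 0.7468·23.7710] = 16.5526

£16.55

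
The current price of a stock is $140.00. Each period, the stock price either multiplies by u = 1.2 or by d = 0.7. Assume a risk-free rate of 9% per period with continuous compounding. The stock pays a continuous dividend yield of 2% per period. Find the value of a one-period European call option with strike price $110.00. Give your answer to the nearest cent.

Per-period risk-free factor R = e^0.09 = 1.0942; dividend-adjusted growth = e^(0.09−0.02) = 1.0725.
Risk-neutral probability p = (1.0725 − 0.7)/(1.2 − 0.7) = 0.3725/0.5000 = 0.7450
Terminal stock prices: S_u = 168, S_d = 98
Terminal payoffs (S − K): max(58, 0) = 58, max(-12, 0) = 0
Node 0 (S = 140): V_0 = e^(−0.09)·[0.7450·58.0000 + 0.2550·0.0000] = 39.4918

$39.49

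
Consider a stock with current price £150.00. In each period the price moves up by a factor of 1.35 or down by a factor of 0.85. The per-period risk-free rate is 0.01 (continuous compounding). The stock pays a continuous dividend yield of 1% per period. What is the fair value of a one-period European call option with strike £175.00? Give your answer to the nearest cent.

£8.17

Per-period risk-free factor R = e^0.01 = 1.0101; dividend-adjusted growth = e^(0.01−0.01) = 1.0000.
Risk-neutral probability p = (1.0000 − 0.85)/(1.35 − 0.85) = 0.1500/0.5000 = 0.3000
Terminal stock prices: S_u = 202.5, S_d = 127.5
Terminal payoffs (S − K): max(27.5, 0) = 27.5, max(-47.5, 0) = 0
Node 0 (S = 150): V_0 = e^(−0.01)·[0.3000·27.5000 + 0.7000·0.0000] = 8.1679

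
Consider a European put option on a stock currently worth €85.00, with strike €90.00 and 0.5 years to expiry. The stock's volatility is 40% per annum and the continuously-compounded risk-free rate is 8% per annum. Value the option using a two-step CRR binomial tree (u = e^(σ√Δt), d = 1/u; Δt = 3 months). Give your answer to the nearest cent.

€10.32

CRR parameters: u = e^(σ√Δt) = e^(0.4·√0.25) = 1.2214, d = 1/u = 0.8187
Per-period rate: rΔt = 0.08·0.25 = 0.02, so R = e^0.02 = 1.0202
Risk-neutral probability p = (e^0.02 − 0.8187)/(1.2214 − 0.8187) = 0.2015/0.4027 = 0.5003
Terminal stock prices: S_uu = 126.8, S_ud = 85, S_dd = 56.98
Terminal payoffs (K − S): max(-36.81, 0) = 0, max(5, 0) = 5, max(33.02, 0) = 33.02
Node u (S = 103.8): V_u = e^(−0.02)·[0.5003·0.0000 + 0.4997·5.0000] = 2.4489
Node d (S = 69.59): V_d = e^(−0.02)·[0.5003·5.0000 + 0.4997·33.0228] = 18.6258
Node 0 (S = 85): V_0 = e^(−0.02)·[0.5003·2.4489 + 0.4997·18.6258] = 10.3234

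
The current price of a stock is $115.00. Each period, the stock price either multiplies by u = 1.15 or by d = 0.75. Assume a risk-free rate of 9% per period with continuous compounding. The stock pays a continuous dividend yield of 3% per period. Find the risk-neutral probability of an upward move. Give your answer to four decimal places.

p = 0.7796

Per-period risk-free factor R = e^0.09 = 1.0942; dividend-adjusted growth = e^(0.09−0.03) = 1.0618.
Risk-neutral probability p = (1.0618 − 0.75)/(1.15 − 0.75) = 0.3118/0.4000 = 0.7796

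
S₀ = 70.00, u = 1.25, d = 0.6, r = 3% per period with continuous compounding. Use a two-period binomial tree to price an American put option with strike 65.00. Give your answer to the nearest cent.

Risk-neutral probability p = (e^0.03 − 0.6)/(1.25 − 0.6) = 0.4305/0.6500 = 0.6622
Terminal stock prices: S_uu = 109.4, S_ud = 52.5, S_dd = 25.2
Terminal payoffs (K − S): max(-44.38, 0) = 0, max(12.5, 0) = 12.5, max(39.8, 0) = 39.8
Node u (S = 87.5): continuation = e^(−0.03)·[0.6622·0.0000 + 0.3378·12.5000] = 4.0972; exercise value = 0.0000 ≤ continuation, so V_u = 4.0972
Node d (S = 42): continuation = e^(−0.03)·[0.6622·12.5000 + 0.3378·39.8000] = 21.0790; exercise value = 23.0000 > continuation, so V_d = 23.0000 (exercise)
Node 0 (S = 70): continuation = e^(−0.03)·[0.6622·4.0972 + 0.3378·23.0000] = 10.1721; exercise value = 0.0000 ≤ continuation, so V_0 = 10.1721

10.17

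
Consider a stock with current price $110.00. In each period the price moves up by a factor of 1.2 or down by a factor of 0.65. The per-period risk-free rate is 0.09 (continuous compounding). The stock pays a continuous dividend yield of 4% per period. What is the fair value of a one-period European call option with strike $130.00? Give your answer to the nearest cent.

Per-period risk-free factor R = e^0.09 = 1.0942; dividend-adjusted growth = e^(0.09−0.04) = 1.0513.
Risk-neutral probability p = (1.0513 − 0.65)/(1.2 − 0.65) = 0.4013/0.5500 = 0.7296
Terminal stock prices: S_u = 132, S_d = 71.5
Terminal payoffs (S − K): max(2, 0) = 2, max(-58.5, 0) = 0
Node 0 (S = 110): V_0 = e^(−0.09)·[0.7296·2.0000 + 0.2704·0.0000] = 1.3336

$1.33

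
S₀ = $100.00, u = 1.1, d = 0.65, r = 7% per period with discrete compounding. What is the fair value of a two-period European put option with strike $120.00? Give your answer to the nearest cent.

$5.57

Risk-neutral probability p = (1 + 0.07 − 0.65)/(1.1 − 0.65) = 0.4200/0.4500 = 0.9333
Terminal stock prices: S_uu = 121, S_ud = 71.5, S_dd = 42.25
Terminal payoffs (K − S): max(-1, 0) = 0, max(48.5, 0) = 48.5, max(77.75, 0) = 77.75
Node u (S = 110): V_u = 1/1.07·[0.9333·0.0000 + 0.0667·48.5000] = 3.0218
Node d (S = 65): V_d = 1/1.07·[0.9333·48.5000 + 0.0667·77.7500] = 47.1495
Node 0 (S = 100): V_0 = 1/1.07·[0.9333·3.0218 + 0.0667·47.1495] = 5.5735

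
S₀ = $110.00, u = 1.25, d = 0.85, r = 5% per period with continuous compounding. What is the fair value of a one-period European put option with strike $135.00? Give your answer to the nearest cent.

Risk-neutral probability p = (e^0.05 − 0.85)/(1.25 − 0.85) = 0.2013/0.4000 = 0.5032
Terminal stock prices: S_u = 137.5, S_d = 93.5
Terminal payoffs (K − S): max(-2.5, 0) = 0, max(41.5, 0) = 41.5
Node 0 (S = 110): V_0 = e^(−0.05)·[0.5032·0.0000 + 0.4968·41.5000] = 19.6126

$19.61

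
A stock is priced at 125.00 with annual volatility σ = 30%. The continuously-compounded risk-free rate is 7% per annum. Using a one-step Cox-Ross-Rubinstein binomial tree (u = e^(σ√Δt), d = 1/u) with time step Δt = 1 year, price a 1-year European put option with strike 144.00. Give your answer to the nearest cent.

CRR parameters: u = e^(σ√Δt) = e^(0.3·√1) = 1.3499, d = 1/u = 0.7408
Per-period rate: rΔt = 0.07·1 = 0.07, so R = e^0.07 = 1.0725
Risk-neutral probability p = (e^0.07 − 0.7408)/(1.3499 − 0.7408) = 0.3317/0.6090 = 0.5446
Terminal stock prices: S_u = 168.7, S_d = 92.6
Terminal payoffs (K − S): max(-24.73, 0) = 0, max(51.4, 0) = 51.4
Node 0 (S = 125): V_0 = e^(−0.07)·[0.5446·0.0000 + 0.4554·51.3977] = 21.8236

21.82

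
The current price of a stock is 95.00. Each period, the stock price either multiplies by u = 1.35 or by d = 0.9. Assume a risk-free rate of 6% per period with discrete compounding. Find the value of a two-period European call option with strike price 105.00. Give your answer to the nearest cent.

11.92

Risk-neutral probability p = (1 + 0.06 − 0.9)/(1.35 − 0.9) = 0.1600/0.4500 = 0.3556
Terminal stock prices: S_uu = 173.1, S_ud = 115.4, S_dd = 76.95
Terminal payoffs (S − K): max(68.14, 0) = 68.14, max(10.42, 0) = 10.42, max(-28.05, 0) = 0
Node u (S = 128.2): V_u = 1/1.06·[0.3556·68.1375 + 0.6444·10.4250] = 29.1934
Node d (S = 85.5): V_d = 1/1.06·[0.3556·10.4250 + 0.6444·0.0000] = 3.4969
Node 0 (S = 95): V_0 = 1/1.06·[0.3556·29.1934 + 0.6444·3.4969] = 11.9183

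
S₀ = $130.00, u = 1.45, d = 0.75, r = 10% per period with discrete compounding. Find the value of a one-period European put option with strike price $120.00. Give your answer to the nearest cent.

Risk-neutral probability p = (1 + 0.1 − 0.75)/(1.45 − 0.75) = 0.3500/0.7000 = 0.5000
Terminal stock prices: S_u = 188.5, S_d = 97.5
Terminal payoffs (K − S): max(-68.5, 0) = 0, max(22.5, 0) = 22.5
Node 0 (S = 130): V_0 = 1/1.1·[0.5000·0.0000 + 0.5000·22.5000] = 10.2273

$10.23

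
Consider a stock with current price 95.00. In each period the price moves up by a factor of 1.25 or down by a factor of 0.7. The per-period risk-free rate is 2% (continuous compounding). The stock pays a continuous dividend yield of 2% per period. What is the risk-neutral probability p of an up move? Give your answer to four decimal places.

p = 0.5455

Per-period risk-free factor R = e^0.02 = 1.0202; dividend-adjusted growth = e^(0.02−0.02) = 1.0000.
Risk-neutral probability p = (1.0000 − 0.7)/(1.25 − 0.7) = 0.3000/0.5500 = 0.5455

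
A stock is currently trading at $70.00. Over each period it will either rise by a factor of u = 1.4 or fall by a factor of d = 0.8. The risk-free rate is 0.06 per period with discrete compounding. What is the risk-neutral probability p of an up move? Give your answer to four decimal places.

Risk-neutral probability p = (1 + 0.06 − 0.8)/(1.4 − 0.8) = 0.2600/0.6000 = 0.4333

p = 0.4333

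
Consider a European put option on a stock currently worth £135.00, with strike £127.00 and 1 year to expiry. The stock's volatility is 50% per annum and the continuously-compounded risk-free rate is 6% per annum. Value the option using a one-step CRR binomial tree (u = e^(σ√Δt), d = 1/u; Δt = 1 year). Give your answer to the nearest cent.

CRR parameters: u = e^(σ√Δt) = e^(0.5·√1) = 1.6487, d = 1/u = 0.6065
Per-period rate: rΔt = 0.06·1 = 0.06, so R = e^0.06 = 1.0618
Risk-neutral probability p = (e^0.06 − 0.6065)/(1.6487 − 0.6065) = 0.4553/1.0422 = 0.4369
Terminal stock prices: S_u = 222.6, S_d = 81.88
Terminal payoffs (K − S): max(-95.58, 0) = 0, max(45.12, 0) = 45.12
Node 0 (S = 135): V_0 = e^(−0.06)·[0.4369·0.0000 + 0.5631·45.1184] = 23.9277

£23.93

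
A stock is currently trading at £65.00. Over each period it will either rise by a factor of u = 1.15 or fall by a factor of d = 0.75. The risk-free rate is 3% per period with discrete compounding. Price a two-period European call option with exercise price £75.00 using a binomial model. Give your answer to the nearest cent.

£5.06

Risk-neutral probability p = (1 + 0.03 − 0.75)/(1.15 − 0.75) = 0.2800/0.4000 = 0.7000
Terminal stock prices: S_uu = 85.96, S_ud = 56.06, S_dd = 36.56
Terminal payoffs (S − K): max(10.96, 0) = 10.96, max(-18.94, 0) = 0, max(-38.44, 0) = 0
Node u (S = 74.75): V_u = 1/1.03·[0.7000·10.9625 + 0.3000·0.0000] = 7.4502
Node d (S = 48.75): V_d = 1/1.03·[0.7000·0.0000 + 0.3000·0.0000] = 0.0000
Node 0 (S = 65): V_0 = 1/1.03·[0.7000·7.4502 + 0.3000·0.0000] = 5.0633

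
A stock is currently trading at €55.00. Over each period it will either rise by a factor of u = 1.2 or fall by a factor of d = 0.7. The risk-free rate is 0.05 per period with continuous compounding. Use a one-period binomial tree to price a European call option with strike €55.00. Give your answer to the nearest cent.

€7.35

Risk-neutral probability p = (e^0.05 − 0.7)/(1.2 − 0.7) = 0.3513/0.5000 = 0.7025
Terminal stock prices: S_u = 66, S_d = 38.5
Terminal payoffs (S − K): max(11, 0) = 11, max(-16.5, 0) = 0
Node 0 (S = 55): V_0 = e^(−0.05)·[0.7025·11.0000 + 0.2975·0.0000] = 7.3511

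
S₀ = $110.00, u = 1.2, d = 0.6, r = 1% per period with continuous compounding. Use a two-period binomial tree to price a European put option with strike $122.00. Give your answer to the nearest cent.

$26.25

Risk-neutral probability p = (e^0.01 − 0.6)/(1.2 − 0.6) = 0.4101/0.6000 = 0.6834
Terminal stock prices: S_uu = 158.4, S_ud = 79.2, S_dd = 39.6
Terminal payoffs (K − S): max(-36.4, 0) = 0, max(42.8, 0) = 42.8, max(82.4, 0) = 82.4
Node u (S = 132): V_u = e^(−0.01)·[0.6834·0.0000 + 0.3166·42.8000] = 13.4149
Node d (S = 66): V_d = e^(−0.01)·[0.6834·42.8000 + 0.3166·82.4000] = 54.7861
Node 0 (S = 110): V_0 = e^(−0.01)·[0.6834·13.4149 + 0.3166·54.7861] = 26.2485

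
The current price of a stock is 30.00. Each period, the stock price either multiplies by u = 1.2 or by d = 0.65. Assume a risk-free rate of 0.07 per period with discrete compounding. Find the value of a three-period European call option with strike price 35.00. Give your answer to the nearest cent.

Risk-neutral probability p = (1 + 0.07 − 0.65)/(1.2 − 0.65) = 0.4200/0.5500 = 0.7636
Terminal stock prices: S_uuu = 51.84, S_uud = 28.08, S_udd = 15.21, S_ddd = 8.239
Terminal payoffs (S − K): max(16.84, 0) = 16.84, max(-6.92, 0) = 0, max(-19.79, 0) = 0, max(-26.76, 0) = 0
Node uu (S = 43.2): V_uu = 1/1.07·[0.7636·16.8400 + 0.2364·0.0000] = 12.0184
Node ud (S = 23.4): V_ud = 1/1.07·[0.7636·0.0000 + 0.2364·0.0000] = 0.0000
Node dd (S = 12.68): V_dd = 1/1.07·[0.7636·0.0000 + 0.2364·0.0000] = 0.0000
Node u (S = 36): V_u = 1/1.07·[0.7636·12.0184 + 0.2364·0.0000] = 8.5772
Node d (S = 19.5): V_d = 1/1.07·[0.7636·0.0000 + 0.2364·0.0000] = 0.0000
Node 0 (S = 30): V_0 = 1/1.07·[0.7636·8.5772 + 0.2364·0.0000] = 6.1214

6.12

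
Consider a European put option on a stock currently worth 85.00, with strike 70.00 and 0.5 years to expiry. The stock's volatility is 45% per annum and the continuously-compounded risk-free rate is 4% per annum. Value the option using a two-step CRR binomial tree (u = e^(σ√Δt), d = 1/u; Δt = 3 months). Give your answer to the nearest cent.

4.41

CRR parameters: u = e^(σ√Δt) = e^(0.45·√0.25) = 1.2523, d = 1/u = 0.7985
Per-period rate: rΔt = 0.04·0.25 = 0.01, so R = e^0.01 = 1.0101
Risk-neutral probability p = (e^0.01 − 0.7985)/(1.2523 − 0.7985) = 0.2115/0.4538 = 0.4661
Terminal stock prices: S_uu = 133.3, S_ud = 85, S_dd = 54.2
Terminal payoffs (K − S): max(-63.31, 0) = 0, max(-15, 0) = 0, max(15.8, 0) = 15.8
Node u (S = 106.4): V_u = e^(−0.01)·[0.4661·0.0000 + 0.5339·0.0000] = 0.0000
Node d (S = 67.87): V_d = e^(−0.01)·[0.4661·0.0000 + 0.5339·15.8016] = 8.3520
Node 0 (S = 85): V_0 = e^(−0.01)·[0.4661·0.0000 + 0.5339·8.3520] = 4.4145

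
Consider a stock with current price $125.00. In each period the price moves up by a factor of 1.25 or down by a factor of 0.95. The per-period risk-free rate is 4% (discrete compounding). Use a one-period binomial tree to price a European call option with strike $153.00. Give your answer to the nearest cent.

$0.94

Risk-neutral probability p = (1 + 0.04 − 0.95)/(1.25 − 0.95) = 0.0900/0.3000 = 0.3000
Terminal stock prices: S_u = 156.2, S_d = 118.8
Terminal payoffs (S − K): max(3.25, 0) = 3.25, max(-34.25, 0) = 0
Node 0 (S = 125): V_0 = 1/1.04·[0.3000·3.2500 + 0.7000·0.0000] = 0.9375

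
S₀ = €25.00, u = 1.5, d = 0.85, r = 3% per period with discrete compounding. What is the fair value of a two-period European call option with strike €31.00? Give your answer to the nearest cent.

Risk-neutral probability p = (1 + 0.03 − 0.85)/(1.5 − 0.85) = 0.1800/0.6500 = 0.2769
Terminal stock prices: S_uu = 56.25, S_ud = 31.88, S_dd = 18.06
Terminal payoffs (S − K): max(25.25, 0) = 25.25, max(0.875, 0) = 0.875, max(-12.94, 0) = 0
Node u (S = 37.5): V_u = 1/1.03·[0.2769·25.2500 + 0.7231·0.8750] = 7.4029
Node d (S = 21.25): V_d = 1/1.03·[0.2769·0.8750 + 0.7231·0.0000] = 0.2353
Node 0 (S = 25): V_0 = 1/1.03·[0.2769·7.4029 + 0.7231·0.2353] = 2.1555

€2.16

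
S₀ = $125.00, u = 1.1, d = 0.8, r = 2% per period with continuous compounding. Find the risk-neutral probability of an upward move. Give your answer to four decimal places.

p = 0.7340

Risk-neutral probability p = (e^0.02 − 0.8)/(1.1 − 0.8) = 0.2202/0.3000 = 0.7340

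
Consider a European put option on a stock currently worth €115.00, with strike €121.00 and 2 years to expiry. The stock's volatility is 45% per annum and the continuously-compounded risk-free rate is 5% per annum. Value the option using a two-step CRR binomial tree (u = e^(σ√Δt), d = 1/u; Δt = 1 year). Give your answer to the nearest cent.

€23.41

CRR parameters: u = e^(σ√Δt) = e^(0.45·√1) = 1.5683, d = 1/u = 0.6376
Per-period rate: rΔt = 0.05·1 = 0.05, so R = e^0.05 = 1.0513
Risk-neutral probability p = (e^0.05 − 0.6376)/(1.5683 − 0.6376) = 0.4136/0.9307 = 0.4445
Terminal stock prices: S_uu = 282.9, S_ud = 115, S_dd = 46.76
Terminal payoffs (K − S): max(-161.9, 0) = 0, max(6, 0) = 6, max(74.24, 0) = 74.24
Node u (S = 180.4): V_u = e^(−0.05)·[0.4445·0.0000 + 0.5555·6.0000] = 3.1707
Node d (S = 73.33): V_d = e^(−0.05)·[0.4445·6.0000 + 0.5555·74.2445] = 41.7715
Node 0 (S = 115): V_0 = e^(−0.05)·[0.4445·3.1707 + 0.5555·41.7715] = 23.4149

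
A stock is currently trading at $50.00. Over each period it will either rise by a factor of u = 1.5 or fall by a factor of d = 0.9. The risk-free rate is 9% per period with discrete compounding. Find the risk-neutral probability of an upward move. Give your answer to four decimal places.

Risk-neutral probability p = (1 + 0.09 − 0.9)/(1.5 − 0.9) = 0.1900/0.6000 = 0.3167

p = 0.3167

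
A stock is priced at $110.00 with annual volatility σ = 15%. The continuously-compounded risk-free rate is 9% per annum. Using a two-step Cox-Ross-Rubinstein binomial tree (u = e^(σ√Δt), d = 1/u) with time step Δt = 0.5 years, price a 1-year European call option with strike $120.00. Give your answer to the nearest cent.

CRR parameters: u = e^(σ√Δt) = e^(0.15·√0.5) = 1.1119, d = 1/u = 0.8994
Per-period rate: rΔt = 0.09·0.5 = 0.045, so R = e^0.045 = 1.0460
Risk-neutral probability p = (e^0.045 − 0.8994)/(1.1119 − 0.8994) = 0.1467/0.2125 = 0.6901
Terminal stock prices: S_uu = 136, S_ud = 110, S_dd = 88.97
Terminal payoffs (S − K): max(15.99, 0) = 15.99, max(-10, 0) = 0, max(-31.03, 0) = 0
Node u (S = 122.3): V_u = e^(−0.045)·[0.6901·15.9942 + 0.3099·0.0000] = 10.5516
Node d (S = 98.93): V_d = e^(−0.045)·[0.6901·0.0000 + 0.3099·0.0000] = 0.0000
Node 0 (S = 110): V_0 = e^(−0.045)·[0.6901·10.5516 + 0.3099·0.0000] = 6.9611

$6.96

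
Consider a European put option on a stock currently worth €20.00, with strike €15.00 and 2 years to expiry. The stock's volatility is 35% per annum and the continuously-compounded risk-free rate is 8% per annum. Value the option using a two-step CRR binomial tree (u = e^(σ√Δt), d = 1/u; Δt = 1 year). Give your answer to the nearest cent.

CRR parameters: u = e^(σ√Δt) = e^(0.35·√1) = 1.4191, d = 1/u = 0.7047
Per-period rate: rΔt = 0.08·1 = 0.08, so R = e^0.08 = 1.0833
Risk-neutral probability p = (e^0.08 − 0.7047)/(1.4191 − 0.7047) = 0.3786/0.7144 = 0.5300
Terminal stock prices: S_uu = 40.28, S_ud = 20, S_dd = 9.932
Terminal payoffs (K − S): max(-25.28, 0) = 0, max(-5, 0) = 0, max(5.068, 0) = 5.068
Node u (S = 28.38): V_u = e^(−0.08)·[0.5300·0.0000 + 0.4700·0.0000] = 0.0000
Node d (S = 14.09): V_d = e^(−0.08)·[0.5300·0.0000 + 0.4700·5.0683] = 2.1991
Node 0 (S = 20): V_0 = e^(−0.08)·[0.5300·0.0000 + 0.4700·2.1991] = 0.9542

€0.95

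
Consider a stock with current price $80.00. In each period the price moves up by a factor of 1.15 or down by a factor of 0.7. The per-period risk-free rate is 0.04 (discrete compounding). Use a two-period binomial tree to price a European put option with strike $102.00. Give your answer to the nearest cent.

$16.31

Risk-neutral probability p = (1 + 0.04 − 0.7)/(1.15 − 0.7) = 0.3400/0.4500 = 0.7556
Terminal stock prices: S_uu = 105.8, S_ud = 64.4, S_dd = 39.2
Terminal payoffs (K − S): max(-3.8, 0) = 0, max(37.6, 0) = 37.6, max(62.8, 0) = 62.8
Node u (S = 92): V_u = 1/1.04·[0.7556·0.0000 + 0.2444·37.6000] = 8.8376
Node d (S = 56): V_d = 1/1.04·[0.7556·37.6000 + 0.2444·62.8000] = 42.0769
Node 0 (S = 80): V_0 = 1/1.04·[0.7556·8.8376 + 0.2444·42.0769] = 16.3104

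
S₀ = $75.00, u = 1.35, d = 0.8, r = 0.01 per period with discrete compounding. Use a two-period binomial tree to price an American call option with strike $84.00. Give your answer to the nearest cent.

$7.53

Risk-neutral probability p = (1 + 0.01 − 0.8)/(1.35 − 0.8) = 0.2100/0.5500 = 0.3818
Terminal stock prices: S_uu = 136.7, S_ud = 81, S_dd = 48
Terminal payoffs (S − K): max(52.69, 0) = 52.69, max(-3, 0) = 0, max(-36, 0) = 0
Node u (S = 101.2): continuation = 1/1.01·[0.3818·52.6875 + 0.6182·0.0000] = 19.9179; exercise value = 17.2500 ≤ continuation, so V_u = 19.9179
Node d (S = 60): continuation = 1/1.01·[0.3818·0.0000 + 0.6182·0.0000] = 0.0000; exercise value = 0.0000 ≤ continuation, so V_d = 0.0000
Node 0 (S = 75): continuation = 1/1.01·[0.3818·19.9179 + 0.6182·0.0000] = 7.5297; exercise value = 0.0000 ≤ continuation, so V_0 = 7.5297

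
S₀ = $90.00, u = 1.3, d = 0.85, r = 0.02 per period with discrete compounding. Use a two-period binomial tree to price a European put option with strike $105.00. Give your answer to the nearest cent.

Risk-neutral probability p = (1 + 0.02 − 0.85)/(1.3 − 0.85) = 0.1700/0.4500 = 0.3778
Terminal stock prices: S_uu = 152.1, S_ud = 99.45, S_dd = 65.02
Terminal payoffs (K − S): max(-47.1, 0) = 0, max(5.55, 0) = 5.55, max(39.98, 0) = 39.98
Node u (S = 117): V_u = 1/1.02·[0.3778·0.0000 + 0.6222·5.5500] = 3.3856
Node d (S = 76.5): V_d = 1/1.02·[0.3778·5.5500 + 0.6222·39.9750] = 26.4412
Node 0 (S = 90): V_0 = 1/1.02·[0.3778·3.3856 + 0.6222·26.4412] = 17.3836

$17.38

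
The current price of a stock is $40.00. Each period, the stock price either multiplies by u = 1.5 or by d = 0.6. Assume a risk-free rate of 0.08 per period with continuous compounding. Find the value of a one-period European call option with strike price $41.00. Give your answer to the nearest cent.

Risk-neutral probability p = (e^0.08 − 0.6)/(1.5 − 0.6) = 0.4833/0.9000 = 0.5370
Terminal stock prices: S_u = 60, S_d = 24
Terminal payoffs (S − K): max(19, 0) = 19, max(-17, 0) = 0
Node 0 (S = 40): V_0 = e^(−0.08)·[0.5370·19.0000 + 0.4630·0.0000] = 9.4183

$9.42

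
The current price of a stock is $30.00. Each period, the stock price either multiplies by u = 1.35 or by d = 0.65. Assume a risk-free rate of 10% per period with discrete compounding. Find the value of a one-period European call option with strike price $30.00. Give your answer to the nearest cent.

$6.14

Risk-neutral probability p = (1 + 0.1 − 0.65)/(1.35 − 0.65) = 0.4500/0.7000 = 0.6429
Terminal stock prices: S_u = 40.5, S_d = 19.5
Terminal payoffs (S − K): max(10.5, 0) = 10.5, max(-10.5, 0) = 0
Node 0 (S = 30): V_0 = 1/1.1·[0.6429·10.5000 + 0.3571·0.0000] = 6.1364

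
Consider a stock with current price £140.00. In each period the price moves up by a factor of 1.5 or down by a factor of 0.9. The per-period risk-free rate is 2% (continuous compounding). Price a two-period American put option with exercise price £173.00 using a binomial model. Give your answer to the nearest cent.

Risk-neutral probability p = (e^0.02 − 0.9)/(1.5 − 0.9) = 0.1202/0.6000 = 0.2003
Terminal stock prices: S_uu = 315, S_ud = 189, S_dd = 113.4
Terminal payoffs (K − S): max(-142, 0) = 0, max(-16, 0) = 0, max(59.6, 0) = 59.6
Node u (S = 210): continuation = e^(−0.02)·[0.2003·0.0000 + 0.7997·0.0000] = 0.0000; exercise value = 0.0000 ≤ continuation, so V_u = 0.0000
Node d (S = 126): continuation = e^(−0.02)·[0.2003·0.0000 + 0.7997·59.6000] = 46.7163; exercise value = 47.0000 > continuation, so V_d = 47.0000 (exercise)
Node 0 (S = 140): continuation = e^(−0.02)·[0.2003·0.0000 + 0.7997·47.0000] = 36.8400; exercise value = 33.0000 ≤ continuation, so V_0 = 36.8400

£36.84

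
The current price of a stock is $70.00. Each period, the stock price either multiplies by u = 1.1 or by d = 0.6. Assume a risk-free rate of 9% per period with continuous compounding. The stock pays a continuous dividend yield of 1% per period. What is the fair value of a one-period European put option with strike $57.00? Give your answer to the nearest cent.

Per-period risk-free factor R = e^0.09 = 1.0942; dividend-adjusted growth = e^(0.09−0.01) = 1.0833.
Risk-neutral probability p = (1.0833 − 0.6)/(1.1 − 0.6) = 0.4833/0.5000 = 0.9666
Terminal stock prices: S_u = 77, S_d = 42
Terminal payoffs (K − S): max(-20, 0) = 0, max(15, 0) = 15
Node 0 (S = 70): V_0 = e^(−0.09)·[0.9666·0.0000 + 0.0334·15.0000] = 0.4582

$0.46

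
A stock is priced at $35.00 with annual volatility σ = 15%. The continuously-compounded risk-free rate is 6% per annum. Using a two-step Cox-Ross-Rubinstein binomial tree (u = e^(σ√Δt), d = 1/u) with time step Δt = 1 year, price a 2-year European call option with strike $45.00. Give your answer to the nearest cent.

$0.89

CRR parameters: u = e^(σ√Δt) = e^(0.15·√1) = 1.1618, d = 1/u = 0.8607
Per-period rate: rΔt = 0.06·1 = 0.06, so R = e^0.06 = 1.0618
Risk-neutral probability p = (e^0.06 − 0.8607)/(1.1618 − 0.8607) = 0.2011/0.3011 = 0.6679
Terminal stock prices: S_uu = 47.25, S_ud = 35, S_dd = 25.93
Terminal payoffs (S − K): max(2.245, 0) = 2.245, max(-10, 0) = 0, max(-19.07, 0) = 0
Node u (S = 40.66): V_u = e^(−0.06)·[0.6679·2.2451 + 0.3321·0.0000] = 1.4122
Node d (S = 30.12): V_d = e^(−0.06)·[0.6679·0.0000 + 0.3321·0.0000] = 0.0000
Node 0 (S = 35): V_0 = e^(−0.06)·[0.6679·1.4122 + 0.3321·0.0000] = 0.8883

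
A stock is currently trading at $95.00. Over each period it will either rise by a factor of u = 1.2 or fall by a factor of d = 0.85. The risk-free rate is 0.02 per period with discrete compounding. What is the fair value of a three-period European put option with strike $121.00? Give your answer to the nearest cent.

$23.68

Risk-neutral probability p = (1 + 0.02 − 0.85)/(1.2 − 0.85) = 0.1700/0.3500 = 0.4857
Terminal stock prices: S_uuu = 164.2, S_uud = 116.3, S_udd = 82.36, S_ddd = 58.34
Terminal payoffs (K − S): max(-43.16, 0) = 0, max(4.72, 0) = 4.72, max(38.64, 0) = 38.64, max(62.66, 0) = 62.66
Node uu (S = 136.8): V_uu = 1/1.02·[0.4857·0.0000 + 0.5143·4.7200] = 2.3798
Node ud (S = 96.9): V_ud = 1/1.02·[0.4857·4.7200 + 0.5143·38.6350] = 21.7275
Node dd (S = 68.64): V_dd = 1/1.02·[0.4857·38.6350 + 0.5143·62.6581] = 49.9900
Node u (S = 114): V_u = 1/1.02·[0.4857·2.3798 + 0.5143·21.7275] = 12.0883
Node d (S = 80.75): V_d = 1/1.02·[0.4857·21.7275 + 0.5143·49.9900] = 35.5514
Node 0 (S = 95): V_0 = 1/1.02·[0.4857·12.0883 + 0.5143·35.5514] = 23.6814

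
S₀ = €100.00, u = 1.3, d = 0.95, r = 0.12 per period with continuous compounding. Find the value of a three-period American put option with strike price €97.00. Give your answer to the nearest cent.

Risk-neutral probability p = (e^0.12 − 0.95)/(1.3 − 0.95) = 0.1775/0.3500 = 0.5071
Terminal stock prices: S_uuu = 219.7, S_uud = 160.6, S_udd = 117.3, S_ddd = 85.74
Terminal payoffs (K − S): max(-122.7, 0) = 0, max(-63.55, 0) = 0, max(-20.33, 0) = 0, max(11.26, 0) = 11.26
Node uu (S = 169): continuation = e^(−0.12)·[0.5071·0.0000 + 0.4929·0.0000] = 0.0000; exercise value = 0.0000 ≤ continuation, so V_uu = 0.0000
Node ud (S = 123.5): continuation = e^(−0.12)·[0.5071·0.0000 + 0.4929·0.0000] = 0.0000; exercise value = 0.0000 ≤ continuation, so V_ud = 0.0000
Node dd (S = 90.25): continuation = e^(−0.12)·[0.5071·0.0000 + 0.4929·11.2625] = 4.9232; exercise value = 6.7500 > continuation, so V_dd = 6.7500 (exercise)
Node u (S = 130): continuation = e^(−0.12)·[0.5071·0.0000 + 0.4929·0.0000] = 0.0000; exercise value = 0.0000 ≤ continuation, so V_u = 0.0000
Node d (S = 95): continuation = e^(−0.12)·[0.5071·0.0000 + 0.4929·6.7500] = 2.9506; exercise value = 2.0000 ≤ continuation, so V_d = 2.9506
Node 0 (S = 100): continuation = e^(−0.12)·[0.5071·0.0000 + 0.4929·2.9506] = 1.2898; exercise value = 0.0000 ≤ continuation, so V_0 = 1.2898

€1.29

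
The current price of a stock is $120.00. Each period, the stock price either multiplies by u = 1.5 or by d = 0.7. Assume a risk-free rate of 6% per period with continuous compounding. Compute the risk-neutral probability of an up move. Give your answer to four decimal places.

Risk-neutral probability p = (e^0.06 − 0.7)/(1.5 − 0.7) = 0.3618/0.8000 = 0.4523

p = 0.4523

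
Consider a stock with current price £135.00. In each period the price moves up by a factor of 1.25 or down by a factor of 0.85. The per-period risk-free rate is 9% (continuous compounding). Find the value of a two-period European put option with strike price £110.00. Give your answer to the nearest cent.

£1.58

Risk-neutral probability p = (e^0.09 − 0.85)/(1.25 − 0.85) = 0.2442/0.4000 = 0.6104
Terminal stock prices: S_uu = 210.9, S_ud = 143.4, S_dd = 97.54
Terminal payoffs (K − S): max(-100.9, 0) = 0, max(-33.44, 0) = 0, max(12.46, 0) = 12.46
Node u (S = 168.8): V_u = e^(−0.09)·[0.6104·0.0000 + 0.3896·0.0000] = 0.0000
Node d (S = 114.8): V_d = e^(−0.09)·[0.6104·0.0000 + 0.3896·12.4625] = 4.4371
Node 0 (S = 135): V_0 = e^(−0.09)·[0.6104·0.0000 + 0.3896·4.4371] = 1.5798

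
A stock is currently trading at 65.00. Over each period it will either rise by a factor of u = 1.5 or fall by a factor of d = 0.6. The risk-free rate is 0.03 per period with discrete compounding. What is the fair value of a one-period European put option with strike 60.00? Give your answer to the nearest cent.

Risk-neutral probability p = (1 + 0.03 − 0.6)/(1.5 − 0.6) = 0.4300/0.9000 = 0.4778
Terminal stock prices: S_u = 97.5, S_d = 39
Terminal payoffs (K − S): max(-37.5, 0) = 0, max(21, 0) = 21
Node 0 (S = 65): V_0 = 1/1.03·[0.4778·0.0000 + 0.5222·21.0000] = 10.6472

10.65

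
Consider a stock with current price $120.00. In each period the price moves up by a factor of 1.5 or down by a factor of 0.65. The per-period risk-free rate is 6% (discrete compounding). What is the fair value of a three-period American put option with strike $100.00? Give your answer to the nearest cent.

$16.96

Risk-neutral probability p = (1 + 0.06 − 0.65)/(1.5 − 0.65) = 0.4100/0.8500 = 0.4824
Terminal stock prices: S_uuu = 405, S_uud = 175.5, S_udd = 76.05, S_ddd = 32.95
Terminal payoffs (K − S): max(-305, 0) = 0, max(-75.5, 0) = 0, max(23.95, 0) = 23.95, max(67.05, 0) = 67.05
Node uu (S = 270): continuation = 1/1.06·[0.4824·0.0000 + 0.5176·0.0000] = 0.0000; exercise value = 0.0000 ≤ continuation, so V_uu = 0.0000
Node ud (S = 117): continuation = 1/1.06·[0.4824·0.0000 + 0.5176·23.9500] = 11.6959; exercise value = 0.0000 ≤ continuation, so V_ud = 11.6959
Node dd (S = 50.7): continuation = 1/1.06·[0.4824·23.9500 + 0.5176·67.0450] = 43.6396; exercise value = 49.3000 > continuation, so V_dd = 49.3000 (exercise)
Node u (S = 180): continuation = 1/1.06·[0.4824·0.0000 + 0.5176·11.6959] = 5.7116; exercise value = 0.0000 ≤ continuation, so V_u = 5.7116
Node d (S = 78): continuation = 1/1.06·[0.4824·11.6959 + 0.5176·49.3000] = 29.3977; exercise value = 22.0000 ≤ continuation, so V_d = 29.3977
Node 0 (S = 120): continuation = 1/1.06·[0.4824·5.7116 + 0.5176·29.3977] = 16.9553; exercise value = 0.0000 ≤ continuation, so V_0 = 16.9553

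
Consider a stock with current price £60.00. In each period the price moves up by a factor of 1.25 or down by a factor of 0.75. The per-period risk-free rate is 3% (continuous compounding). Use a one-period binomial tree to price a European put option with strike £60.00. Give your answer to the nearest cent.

Risk-neutral probability p = (e^0.03 − 0.75)/(1.25 − 0.75) = 0.2805/0.5000 = 0.5609
Terminal stock prices: S_u = 75, S_d = 45
Terminal payoffs (K − S): max(-15, 0) = 0, max(15, 0) = 15
Node 0 (S = 60): V_0 = e^(−0.03)·[0.5609·0.0000 + 0.4391·15.0000] = 6.3917

£6.39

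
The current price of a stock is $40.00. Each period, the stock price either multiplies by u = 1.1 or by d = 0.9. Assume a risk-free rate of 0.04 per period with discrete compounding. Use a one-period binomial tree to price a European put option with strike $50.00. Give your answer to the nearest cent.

$8.08

Risk-neutral probability p = (1 + 0.04 − 0.9)/(1.1 − 0.9) = 0.1400/0.2000 = 0.7000
Terminal stock prices: S_u = 44, S_d = 36
Terminal payoffs (K − S): max(6, 0) = 6, max(14, 0) = 14
Node 0 (S = 40): V_0 = 1/1.04·[0.7000·6.0000 + 0.3000·14.0000] = 8.0769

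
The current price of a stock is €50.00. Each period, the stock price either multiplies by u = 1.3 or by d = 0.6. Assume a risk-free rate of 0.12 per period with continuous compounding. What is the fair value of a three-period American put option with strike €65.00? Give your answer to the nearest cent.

€15.00

Risk-neutral probability p = (e^0.12 − 0.6)/(1.3 − 0.6) = 0.5275/0.7000 = 0.7536
Terminal stock prices: S_uuu = 109.9, S_uud = 50.7, S_udd = 23.4, S_ddd = 10.8
Terminal payoffs (K − S): max(-44.85, 0) = 0, max(14.3, 0) = 14.3, max(41.6, 0) = 41.6, max(54.2, 0) = 54.2
Node uu (S = 84.5): continuation = e^(−0.12)·[0.7536·0.0000 + 0.2464·14.3000] = 3.1255; exercise value = 0.0000 ≤ continuation, so V_uu = 3.1255
Node ud (S = 39): continuation = e^(−0.12)·[0.7536·14.3000 + 0.2464·41.6000] = 18.6498; exercise value = 26.0000 > continuation, so V_ud = 26.0000 (exercise)
Node dd (S = 18): continuation = e^(−0.12)·[0.7536·41.6000 + 0.2464·54.2000] = 39.6498; exercise value = 47.0000 > continuation, so V_dd = 47.0000 (exercise)
Node u (S = 65): continuation = e^(−0.12)·[0.7536·3.1255 + 0.2464·26.0000] = 7.7717; exercise value = 0.0000 ≤ continuation, so V_u = 7.7717
Node d (S = 30): continuation = e^(−0.12)·[0.7536·26.0000 + 0.2464·47.0000] = 27.6498; exercise value = 35.0000 > continuation, so V_d = 35.0000 (exercise)
Node 0 (S = 50): continuation = e^(−0.12)·[0.7536·7.7717 + 0.2464·35.0000] = 12.8441; exercise value = 15.0000 > continuation, so V_0 = 15.0000 (exercise)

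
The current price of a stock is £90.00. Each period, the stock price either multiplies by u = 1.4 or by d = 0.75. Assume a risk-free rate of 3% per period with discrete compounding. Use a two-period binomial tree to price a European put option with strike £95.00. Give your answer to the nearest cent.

Risk-neutral probability p = (1 + 0.03 − 0.75)/(1.4 − 0.75) = 0.2800/0.6500 = 0.4308
Terminal stock prices: S_uu = 176.4, S_ud = 94.5, S_dd = 50.62
Terminal payoffs (K − S): max(-81.4, 0) = 0, max(0.5, 0) = 0.5, max(44.38, 0) = 44.38
Node u (S = 126): V_u = 1/1.03·[0.4308·0.0000 + 0.5692·0.5000] = 0.2763
Node d (S = 67.5): V_d = 1/1.03·[0.4308·0.5000 + 0.5692·44.3750] = 24.7330
Node 0 (S = 90): V_0 = 1/1.03·[0.4308·0.2763 + 0.5692·24.7330] = 13.7843

£13.78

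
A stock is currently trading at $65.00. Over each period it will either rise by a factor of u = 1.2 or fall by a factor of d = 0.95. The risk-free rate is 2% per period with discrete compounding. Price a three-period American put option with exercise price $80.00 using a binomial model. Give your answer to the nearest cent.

Risk-neutral probability p = (1 + 0.02 − 0.95)/(1.2 − 0.95) = 0.0700/0.2500 = 0.2800
Terminal stock prices: S_uuu = 112.3, S_uud = 88.92, S_udd = 70.39, S_ddd = 55.73
Terminal payoffs (K − S): max(-32.32, 0) = 0, max(-8.92, 0) = 0, max(9.605, 0) = 9.605, max(24.27, 0) = 24.27
Node uu (S = 93.6): continuation = 1/1.02·[0.2800·0.0000 + 0.7200·0.0000] = 0.0000; exercise value = 0.0000 ≤ continuation, so V_uu = 0.0000
Node ud (S = 74.1): continuation = 1/1.02·[0.2800·0.0000 + 0.7200·9.6050] = 6.7800; exercise value = 5.9000 ≤ continuation, so V_ud = 6.7800
Node dd (S = 58.66): continuation = 1/1.02·[0.2800·9.6050 + 0.7200·24.2706] = 19.7689; exercise value = 21.3375 > continuation, so V_dd = 21.3375 (exercise)
Node u (S = 78): continuation = 1/1.02·[0.2800·0.0000 + 0.7200·6.7800] = 4.7859; exercise value = 2.0000 ≤ continuation, so V_u = 4.7859
Node d (S = 61.75): continuation = 1/1.02·[0.2800·6.7800 + 0.7200·21.3375] = 16.9229; exercise value = 18.2500 > continuation, so V_d = 18.2500 (exercise)
Node 0 (S = 65): continuation = 1/1.02·[0.2800·4.7859 + 0.7200·18.2500] = 14.1961; exercise value = 15.0000 > continuation, so V_0 = 15.0000 (exercise)

$15.00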